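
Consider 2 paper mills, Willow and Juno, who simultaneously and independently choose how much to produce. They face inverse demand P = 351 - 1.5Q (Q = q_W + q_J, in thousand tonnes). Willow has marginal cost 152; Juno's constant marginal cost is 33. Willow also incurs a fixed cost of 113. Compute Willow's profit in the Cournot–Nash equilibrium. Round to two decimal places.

Willow's profit: π_W = (351 - 1.5Q)q_W - (152q_W). Setting ∂π_W/∂q_W = 0: 199 - 3q_W - (3/2)(q_J) = 0.
Juno's profit: π_J = (351 - 1.5Q)q_J - (33q_J). Setting ∂π_J/∂q_J = 0: 318 - 3q_J - (3/2)(q_W) = 0.
So q_W = (199 - (3/2)q_J)/3 and q_J = (318 - (3/2)q_W)/3.
Substituting one into the other gives q_W = 160/9 and q_J = 874/9.
Price P = 351 - (3/2)·(1034/9) = 536/3.
Willow's profit: (536/3 - 152)·(160/9) - 113 = 361.0741.

361.07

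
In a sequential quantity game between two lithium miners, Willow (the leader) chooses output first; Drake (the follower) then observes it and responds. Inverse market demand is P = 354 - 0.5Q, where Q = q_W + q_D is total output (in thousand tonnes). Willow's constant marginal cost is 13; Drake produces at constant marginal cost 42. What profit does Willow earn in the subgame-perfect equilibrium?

The follower Drake best-responds to any q_W: π_D = (354 - 0.5Q)q_D - 42q_D.
∂π_D/∂q_D = 312 - (1/2)q_W - q_D = 0 gives the reaction function q_D = (312 - (1/2)q_W).
Willow substitutes q_D(q_W) into its own profit: π_W = q_W(354 - (1/2)q_W - (312 - (1/2)q_W)/2) - 13q_W = (198 - (1/4)q_W)q_W - 13q_W.
Leader FOC: 185 - (1/2)q_W = 0, so q_W = 370.
Then q_D = (312 - (1/2)·370) = 127.
Price P = 354 - (1/2)·497 = 211/2.
Willow's profit: (211/2 - 13)·370 = 34225.

34225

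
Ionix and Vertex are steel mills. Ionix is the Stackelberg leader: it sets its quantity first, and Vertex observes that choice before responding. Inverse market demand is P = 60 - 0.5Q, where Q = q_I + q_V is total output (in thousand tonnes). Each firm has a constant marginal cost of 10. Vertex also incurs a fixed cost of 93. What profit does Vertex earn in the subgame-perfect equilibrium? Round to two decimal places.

219.50

The follower Vertex best-responds to any q_I: π_V = (60 - 0.5Q)q_V - 10q_V.
Setting the follower's marginal profit to zero, 50 - (1/2)q_I - q_V = 0, i.e. q_V = (50 - (1/2)q_I).
Ionix substitutes q_V(q_I) into its own profit: π_I = q_I(60 - (1/2)q_I - (50 - (1/2)q_I)/2) - 10q_I = (35 - (1/4)q_I)q_I - 10q_I.
The leader's first-order condition 25 - (1/2)q_I = 0 yields q_I = 50.
Then q_V = (50 - (1/2)·50) = 25.
Price P = 60 - (1/2)·75 = 45/2.
Vertex's profit: (45/2 - 10)·25 - 93 = 439/2.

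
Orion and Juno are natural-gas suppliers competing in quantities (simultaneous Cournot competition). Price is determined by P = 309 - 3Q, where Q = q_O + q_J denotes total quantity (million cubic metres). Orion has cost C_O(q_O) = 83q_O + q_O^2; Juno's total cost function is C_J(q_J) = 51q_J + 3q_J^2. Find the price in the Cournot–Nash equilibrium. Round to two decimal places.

194.38

Orion's profit: π_O = (309 - 3Q)q_O - (83q_O + q_O²). Setting ∂π_O/∂q_O = 0: 226 - 8q_O - 3(q_J) = 0.
Juno's first-order condition: 258 - 12q_J - 3(q_O) = 0.
Rearranging gives the reaction functions q_O = (226 - 3q_J)/8 and q_J = (258 - 3q_O)/12.
Solving the pair: q_O = 646/29, q_J = 462/29.
Total output Q = 1108/29, so price P = 309 - 3·(1108/29) = 194.3793.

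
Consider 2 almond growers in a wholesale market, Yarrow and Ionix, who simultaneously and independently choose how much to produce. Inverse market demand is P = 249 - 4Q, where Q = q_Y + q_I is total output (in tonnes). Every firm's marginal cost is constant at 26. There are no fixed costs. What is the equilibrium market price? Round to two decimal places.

Each firm earns π_i = (249 - 4Q)q_i - 26q_i.
Setting ∂π_i/∂q_i = 0 with rivals' quantities fixed: 223 - 8q_i - 4q_j = 0.
With identical firms every q_j equals q_i, so q_j = q_i and 223 = 12q_i, giving q_i = 223/12.
Total output Q = 223/6, so price P = 249 - 4·(223/6) = 301/3.

100.33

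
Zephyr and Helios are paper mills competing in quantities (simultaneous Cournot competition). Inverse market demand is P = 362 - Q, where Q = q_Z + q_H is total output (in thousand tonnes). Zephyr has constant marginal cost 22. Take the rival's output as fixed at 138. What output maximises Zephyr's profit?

With the rival's output fixed at 138, Zephyr's profit is π_Z = (362 - 138 - q_Z)q_Z - (22q_Z) = (224 - q_Z)q_Z - (22q_Z).
∂π_Z/∂q_Z = 202 - 2q_Z = 0, so q_Z = 101.

101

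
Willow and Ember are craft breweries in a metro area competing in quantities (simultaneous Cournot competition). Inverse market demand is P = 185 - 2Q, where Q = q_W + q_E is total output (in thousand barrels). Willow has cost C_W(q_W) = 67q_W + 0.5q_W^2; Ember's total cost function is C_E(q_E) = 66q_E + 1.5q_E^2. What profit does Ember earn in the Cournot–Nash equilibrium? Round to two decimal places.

469.39

Willow's profit: π_W = (185 - 2Q)q_W - (67q_W + (1/2)q_W²). Setting ∂π_W/∂q_W = 0: 118 - 5q_W - 2(q_E) = 0.
Ember's first-order condition: 119 - 7q_E - 2(q_W) = 0.
Rearranging gives the reaction functions q_W = (118 - 2q_E)/5 and q_E = (119 - 2q_W)/7.
Substituting one into the other gives q_W = 588/31 and q_E = 359/31.
Price P = 185 - 2·(947/31) = 123.9032.
Ember's profit: 123.9032·(359/31) - 66·(359/31) - (3/2)(359/31)² = 469.3897.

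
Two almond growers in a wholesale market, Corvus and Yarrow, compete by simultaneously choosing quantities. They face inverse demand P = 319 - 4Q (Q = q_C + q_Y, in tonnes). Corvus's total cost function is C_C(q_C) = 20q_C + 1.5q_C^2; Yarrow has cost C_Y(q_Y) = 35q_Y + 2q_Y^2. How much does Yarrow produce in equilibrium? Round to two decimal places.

Corvus's profit: π_C = (319 - 4Q)q_C - (20q_C + (3/2)q_C²). Setting ∂π_C/∂q_C = 0: 299 - 11q_C - 4(q_Y) = 0.
Yarrow's first-order condition: 284 - 12q_Y - 4(q_C) = 0.
Rearranging gives the reaction functions q_C = (299 - 4q_Y)/11 and q_Y = (284 - 4q_C)/12.
Solving the pair: q_C = 613/29, q_Y = 482/29.

16.62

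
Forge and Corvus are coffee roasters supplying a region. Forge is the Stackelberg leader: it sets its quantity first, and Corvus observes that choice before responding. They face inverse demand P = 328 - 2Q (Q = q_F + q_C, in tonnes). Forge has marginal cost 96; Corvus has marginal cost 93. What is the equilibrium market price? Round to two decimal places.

153.25

The follower Corvus best-responds to any q_F: π_C = (328 - 2Q)q_C - 93q_C.
∂π_C/∂q_C = 235 - 2q_F - 4q_C = 0 gives the reaction function q_C = (235 - 2q_F)/4.
The leader anticipates this reaction. Substituting into P = 328 - 2Q gives P = 421/2 - q_F, so π_F = (421/2 - q_F)q_F - 96q_F.
The leader's first-order condition 229/2 - 2q_F = 0 yields q_F = 229/4.
Then q_C = (235 - 2·(229/4))/4 = 241/8.
Total output Q = 699/8, so price P = 328 - 2·(699/8) = 613/4.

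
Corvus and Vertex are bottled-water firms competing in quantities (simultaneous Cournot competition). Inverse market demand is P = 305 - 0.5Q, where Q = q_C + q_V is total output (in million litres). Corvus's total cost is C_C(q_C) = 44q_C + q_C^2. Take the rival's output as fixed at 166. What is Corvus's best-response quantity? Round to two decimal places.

With the rival's output fixed at 166, Corvus's profit is π_C = (305 - (1/2)·166 - (1/2)q_C)q_C - (44q_C + q_C²) = (222 - (1/2)q_C)q_C - (44q_C + q_C²).
∂π_C/∂q_C = 178 - 3q_C = 0, so q_C = 178/3.

59.33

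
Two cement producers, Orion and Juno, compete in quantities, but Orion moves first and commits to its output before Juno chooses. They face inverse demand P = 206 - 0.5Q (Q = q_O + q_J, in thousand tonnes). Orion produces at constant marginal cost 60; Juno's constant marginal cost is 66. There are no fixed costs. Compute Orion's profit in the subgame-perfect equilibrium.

The follower Juno best-responds to any q_O: π_J = (206 - 0.5Q)q_J - 66q_J.
Follower FOC: 140 - (1/2)q_O - q_J = 0, so q_J(q_O) = (140 - (1/2)q_O).
The leader anticipates this reaction. Substituting into P = 206 - 0.5Q gives P = 136 - (1/4)q_O, so π_O = (136 - (1/4)q_O)q_O - 60q_O.
Leader FOC: 76 - (1/2)q_O = 0, so q_O = 152.
Then q_J = (140 - (1/2)·152) = 64.
Price P = 206 - (1/2)·216 = 98.
Orion's profit: (98 - 60)·152 = 5776.

5776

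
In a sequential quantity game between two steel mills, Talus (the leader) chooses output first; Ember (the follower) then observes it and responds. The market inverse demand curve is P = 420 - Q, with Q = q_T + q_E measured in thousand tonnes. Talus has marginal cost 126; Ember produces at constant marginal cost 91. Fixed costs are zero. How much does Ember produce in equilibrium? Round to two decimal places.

99.75

Solve by backward induction. Given q_T, the follower Ember maximises π_E = (420 - q_T - q_E)q_E - 91q_E.
∂π_E/∂q_E = 329 - q_T - 2q_E = 0 gives the reaction function q_E = (329 - q_T)/2.
Talus substitutes q_E(q_T) into its own profit: π_T = q_T(420 - q_T - (329 - q_T)/2) - 126q_T = (511/2 - (1/2)q_T)q_T - 126q_T.
The leader's first-order condition 259/2 - q_T = 0 yields q_T = 259/2.
Then q_E = (329 - 259/2)/2 = 399/4.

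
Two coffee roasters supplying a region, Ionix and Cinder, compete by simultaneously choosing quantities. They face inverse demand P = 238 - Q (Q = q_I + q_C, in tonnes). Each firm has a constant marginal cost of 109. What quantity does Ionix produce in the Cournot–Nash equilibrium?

43

A representative firm's profit is π_i = q_i(238 - Q) - 109q_i.
First-order condition (treating rivals' output as given): 129 - 2q_i - q_j = 0.
With identical firms every q_j equals q_i, so q_j = q_i and 129 = 3q_i, giving q_i = 43.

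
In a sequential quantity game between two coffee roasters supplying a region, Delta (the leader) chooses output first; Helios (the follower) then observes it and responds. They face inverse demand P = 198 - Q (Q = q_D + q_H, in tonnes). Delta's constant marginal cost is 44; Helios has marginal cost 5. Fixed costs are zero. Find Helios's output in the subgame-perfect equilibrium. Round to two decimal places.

The follower Helios best-responds to any q_D: π_H = (198 - Q)q_H - 5q_H.
∂π_H/∂q_H = 193 - q_D - 2q_H = 0 gives the reaction function q_H = (193 - q_D)/2.
The leader anticipates this reaction. Substituting into P = 198 - Q gives P = 203/2 - (1/2)q_D, so π_D = (203/2 - (1/2)q_D)q_D - 44q_D.
The leader's first-order condition 115/2 - q_D = 0 yields q_D = 115/2.
Then q_H = (193 - 115/2)/2 = 271/4.

67.75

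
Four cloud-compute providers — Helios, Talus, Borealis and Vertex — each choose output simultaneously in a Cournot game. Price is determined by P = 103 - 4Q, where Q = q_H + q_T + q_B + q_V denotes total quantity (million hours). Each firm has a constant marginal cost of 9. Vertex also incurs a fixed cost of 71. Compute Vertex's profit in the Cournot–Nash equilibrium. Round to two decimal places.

17.36

Each firm earns π_i = (103 - 4Q)q_i - 9q_i.
First-order condition (treating rivals' output as given): 94 - 8q_i - 4·Σ_{j≠i} q_j = 0.
With identical firms every q_j equals q_i, so Σ_{j≠i} q_j = 3q_i and 94 = 20q_i, giving q_i = 47/10.
Price P = 103 - 4·(94/5) = 139/5.
Vertex's profit: (139/5 - 9)·(47/10) - 71 = 434/25.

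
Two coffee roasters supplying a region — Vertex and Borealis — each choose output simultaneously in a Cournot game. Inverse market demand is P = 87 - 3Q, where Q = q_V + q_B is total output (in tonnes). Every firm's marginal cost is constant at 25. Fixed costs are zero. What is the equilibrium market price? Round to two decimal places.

Each firm earns π_i = (87 - 3Q)q_i - 25q_i.
First-order condition (treating rivals' output as given): 62 - 6q_i - 3q_j = 0.
With identical firms every q_j equals q_i, so q_j = q_i and 62 = 9q_i, giving q_i = 62/9.
Total output Q = 124/9, so price P = 87 - 3·(124/9) = 137/3.

45.67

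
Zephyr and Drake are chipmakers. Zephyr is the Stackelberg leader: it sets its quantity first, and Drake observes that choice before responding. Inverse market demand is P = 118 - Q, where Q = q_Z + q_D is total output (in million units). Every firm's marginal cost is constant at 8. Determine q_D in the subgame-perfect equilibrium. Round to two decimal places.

27.50

The follower Drake best-responds to any q_Z: π_D = (118 - Q)q_D - 8q_D.
Setting the follower's marginal profit to zero, 110 - q_Z - 2q_D = 0, i.e. q_D = (110 - q_Z)/2.
The leader anticipates this reaction. Substituting into P = 118 - Q gives P = 63 - (1/2)q_Z, so π_Z = (63 - (1/2)q_Z)q_Z - 8q_Z.
Leader FOC: 55 - q_Z = 0, so q_Z = 55.
Then q_D = (110 - 55)/2 = 55/2.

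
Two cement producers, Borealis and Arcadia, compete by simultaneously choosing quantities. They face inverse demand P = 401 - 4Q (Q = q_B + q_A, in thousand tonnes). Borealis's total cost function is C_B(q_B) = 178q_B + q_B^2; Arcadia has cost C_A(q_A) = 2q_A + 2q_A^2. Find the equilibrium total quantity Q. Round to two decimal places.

Borealis's profit: π_B = (401 - 4Q)q_B - (178q_B + q_B²). Setting ∂π_B/∂q_B = 0: 223 - 10q_B - 4(q_A) = 0.
Arcadia's profit: π_A = (401 - 4Q)q_A - (2q_A + 2q_A²). Setting ∂π_A/∂q_A = 0: 399 - 12q_A - 4(q_B) = 0.
Rearranging gives the reaction functions q_B = (223 - 4q_A)/10 and q_A = (399 - 4q_B)/12.
Substituting one into the other gives q_B = 135/13 and q_A = 1549/52.
Total output Q = 135/13 + 1549/52 = 40.1731.

40.17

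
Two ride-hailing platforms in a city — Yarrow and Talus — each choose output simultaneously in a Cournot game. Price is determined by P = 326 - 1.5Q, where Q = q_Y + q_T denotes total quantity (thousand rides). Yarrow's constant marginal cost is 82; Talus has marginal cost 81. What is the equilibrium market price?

Yarrow's profit: π_Y = (326 - 1.5Q)q_Y - (82q_Y). Setting ∂π_Y/∂q_Y = 0: 244 - 3q_Y - (3/2)(q_T) = 0.
Talus's profit: π_T = (326 - 1.5Q)q_T - (81q_T). Setting ∂π_T/∂q_T = 0: 245 - 3q_T - (3/2)(q_Y) = 0.
Best responses: q_Y = (244 - (3/2)q_T)/3, q_T = (245 - (3/2)q_Y)/3.
Solving the pair: q_Y = 54, q_T = 164/3.
Total output Q = 326/3, so price P = 326 - (3/2)·(326/3) = 163.

163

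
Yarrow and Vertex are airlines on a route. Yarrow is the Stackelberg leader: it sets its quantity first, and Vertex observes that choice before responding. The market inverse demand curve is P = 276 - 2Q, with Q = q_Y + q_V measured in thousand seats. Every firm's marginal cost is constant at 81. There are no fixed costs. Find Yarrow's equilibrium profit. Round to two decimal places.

The follower Vertex best-responds to any q_Y: π_V = (276 - 2Q)q_V - 81q_V.
Setting the follower's marginal profit to zero, 195 - 2q_Y - 4q_V = 0, i.e. q_V = (195 - 2q_Y)/4.
The leader anticipates this reaction. Substituting into P = 276 - 2Q gives P = 357/2 - q_Y, so π_Y = (357/2 - q_Y)q_Y - 81q_Y.
The leader's first-order condition 195/2 - 2q_Y = 0 yields q_Y = 195/4.
Then q_V = (195 - 2·(195/4))/4 = 195/8.
Price P = 276 - 2·(585/8) = 519/4.
Yarrow's profit: (519/4 - 81)·(195/4) = 2376.5625.

2376.56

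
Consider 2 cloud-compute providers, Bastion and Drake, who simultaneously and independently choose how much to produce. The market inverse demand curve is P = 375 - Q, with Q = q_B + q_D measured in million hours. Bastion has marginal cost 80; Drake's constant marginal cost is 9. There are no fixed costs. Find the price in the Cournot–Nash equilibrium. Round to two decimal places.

154.67

Bastion's profit: π_B = (375 - Q)q_B - (80q_B). Setting ∂π_B/∂q_B = 0: 295 - 2q_B - (q_D) = 0.
Drake's first-order condition: 366 - 2q_D - (q_B) = 0.
Best responses: q_B = (295 - q_D)/2, q_D = (366 - q_B)/2.
Solving the pair: q_B = 224/3, q_D = 437/3.
Total output Q = 661/3, so price P = 375 - 661/3 = 464/3.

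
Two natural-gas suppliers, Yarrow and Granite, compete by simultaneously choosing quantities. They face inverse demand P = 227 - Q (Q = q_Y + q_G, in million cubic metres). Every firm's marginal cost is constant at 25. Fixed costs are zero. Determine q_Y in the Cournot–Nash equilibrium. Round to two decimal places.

Each firm earns π_i = (227 - Q)q_i - 25q_i.
First-order condition (treating rivals' output as given): 202 - 2q_i - q_j = 0.
With identical firms every q_j equals q_i, so q_j = q_i and 202 = 3q_i, giving q_i = 202/3.

67.33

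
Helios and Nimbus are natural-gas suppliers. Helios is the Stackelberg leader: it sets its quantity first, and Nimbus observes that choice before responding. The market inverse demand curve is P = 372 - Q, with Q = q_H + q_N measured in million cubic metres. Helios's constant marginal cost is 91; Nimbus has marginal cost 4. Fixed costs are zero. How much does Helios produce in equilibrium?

Solve by backward induction. Given q_H, the follower Nimbus maximises π_N = (372 - q_H - q_N)q_N - 4q_N.
Setting the follower's marginal profit to zero, 368 - q_H - 2q_N = 0, i.e. q_N = (368 - q_H)/2.
The leader anticipates this reaction. Substituting into P = 372 - Q gives P = 188 - (1/2)q_H, so π_H = (188 - (1/2)q_H)q_H - 91q_H.
Maximising: ∂π_H/∂q_H = 97 - q_H = 0, giving q_H = 97.
Then q_N = (368 - 97)/2 = 271/2.

97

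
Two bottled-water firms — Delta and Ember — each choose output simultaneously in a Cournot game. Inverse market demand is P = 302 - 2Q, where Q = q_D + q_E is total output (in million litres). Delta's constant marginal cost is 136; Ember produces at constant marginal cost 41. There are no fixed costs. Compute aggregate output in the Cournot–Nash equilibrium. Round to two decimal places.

Delta's profit: π_D = (302 - 2Q)q_D - (136q_D). Setting ∂π_D/∂q_D = 0: 166 - 4q_D - 2(q_E) = 0.
Ember's first-order condition: 261 - 4q_E - 2(q_D) = 0.
So q_D = (166 - 2q_E)/4 and q_E = (261 - 2q_D)/4.
Solving the pair: q_D = 71/6, q_E = 178/3.
Total output Q = 71/6 + 178/3 = 427/6.

71.17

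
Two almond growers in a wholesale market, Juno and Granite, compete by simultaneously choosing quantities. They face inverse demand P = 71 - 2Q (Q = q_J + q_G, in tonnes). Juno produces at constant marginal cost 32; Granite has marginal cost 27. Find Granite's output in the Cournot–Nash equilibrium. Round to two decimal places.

Juno's profit: π_J = (71 - 2Q)q_J - (32q_J). Setting ∂π_J/∂q_J = 0: 39 - 4q_J - 2(q_G) = 0.
Granite's profit: π_G = (71 - 2Q)q_G - (27q_G). Setting ∂π_G/∂q_G = 0: 44 - 4q_G - 2(q_J) = 0.
Best responses: q_J = (39 - 2q_G)/4, q_G = (44 - 2q_J)/4.
Substituting one into the other gives q_J = 17/3 and q_G = 49/6.

8.17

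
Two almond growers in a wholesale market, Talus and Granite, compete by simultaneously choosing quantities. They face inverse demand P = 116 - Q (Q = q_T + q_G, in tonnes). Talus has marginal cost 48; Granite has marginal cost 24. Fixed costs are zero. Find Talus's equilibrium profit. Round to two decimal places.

Talus's profit: π_T = (116 - Q)q_T - (48q_T). Setting ∂π_T/∂q_T = 0: 68 - 2q_T - (q_G) = 0.
Granite's profit: π_G = (116 - Q)q_G - (24q_G). Setting ∂π_G/∂q_G = 0: 92 - 2q_G - (q_T) = 0.
Best responses: q_T = (68 - q_G)/2, q_G = (92 - q_T)/2.
Solving the pair: q_T = 44/3, q_G = 116/3.
Price P = 116 - 160/3 = 188/3.
Talus's profit: (188/3 - 48)·(44/3) = 1936/9.

215.11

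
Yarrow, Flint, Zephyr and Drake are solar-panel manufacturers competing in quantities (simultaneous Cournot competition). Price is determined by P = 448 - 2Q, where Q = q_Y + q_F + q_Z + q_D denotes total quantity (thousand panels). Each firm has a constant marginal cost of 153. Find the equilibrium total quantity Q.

118

A representative firm's profit is π_i = q_i(448 - 2Q) - 153q_i.
First-order condition (treating rivals' output as given): 295 - 4q_i - 2·Σ_{j≠i} q_j = 0.
By symmetry each firm produces the same amount; substituting Σ_{j≠i} q_j = 3q_i yields q_i = 295/10 = 59/2.
Total output Q = 59/2 + 59/2 + 59/2 + 59/2 = 118.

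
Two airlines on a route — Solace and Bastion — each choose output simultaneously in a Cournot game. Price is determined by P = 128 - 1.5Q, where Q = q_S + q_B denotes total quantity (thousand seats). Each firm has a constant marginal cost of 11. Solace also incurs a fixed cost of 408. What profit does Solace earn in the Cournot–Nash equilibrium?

606

Each firm earns π_i = (128 - 1.5Q)q_i - 11q_i.
Setting ∂π_i/∂q_i = 0 with rivals' quantities fixed: 117 - 3q_i - (3/2)q_j = 0.
By symmetry each firm produces the same amount; substituting q_j = q_i yields q_i = 117/(9/2) = 26.
Price P = 128 - (3/2)·52 = 50.
Solace's profit: (50 - 11)·26 - 408 = 606.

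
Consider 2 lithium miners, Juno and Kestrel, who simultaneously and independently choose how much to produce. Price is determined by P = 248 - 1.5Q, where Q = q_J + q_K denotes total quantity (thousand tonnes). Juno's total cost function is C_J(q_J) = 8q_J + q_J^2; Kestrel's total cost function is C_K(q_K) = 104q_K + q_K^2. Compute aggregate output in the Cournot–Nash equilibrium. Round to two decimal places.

59.08

Juno's profit: π_J = (248 - 1.5Q)q_J - (8q_J + q_J²). Setting ∂π_J/∂q_J = 0: 240 - 5q_J - (3/2)(q_K) = 0.
Kestrel's first-order condition: 144 - 5q_K - (3/2)(q_J) = 0.
Rearranging gives the reaction functions q_J = (240 - (3/2)q_K)/5 and q_K = (144 - (3/2)q_J)/5.
Substituting one into the other gives q_J = 43.2527 and q_K = 1440/91.
Total output Q = 43.2527 + 1440/91 = 768/13.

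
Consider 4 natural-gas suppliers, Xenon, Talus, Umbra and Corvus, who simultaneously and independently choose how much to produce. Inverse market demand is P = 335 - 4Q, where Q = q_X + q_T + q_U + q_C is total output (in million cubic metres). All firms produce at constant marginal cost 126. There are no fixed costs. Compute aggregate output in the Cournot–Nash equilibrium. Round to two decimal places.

Each firm earns π_i = (335 - 4Q)q_i - 126q_i.
First-order condition (treating rivals' output as given): 209 - 8q_i - 4·Σ_{j≠i} q_j = 0.
With identical firms every q_j equals q_i, so Σ_{j≠i} q_j = 3q_i and 209 = 20q_i, giving q_i = 209/20.
Total output Q = 209/20 + 209/20 + 209/20 + 209/20 = 209/5.

41.80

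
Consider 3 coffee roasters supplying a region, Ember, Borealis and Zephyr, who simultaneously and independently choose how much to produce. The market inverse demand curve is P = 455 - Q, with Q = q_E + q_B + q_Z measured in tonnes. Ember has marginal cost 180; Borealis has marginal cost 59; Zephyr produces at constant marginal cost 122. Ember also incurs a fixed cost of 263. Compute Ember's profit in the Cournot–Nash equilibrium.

Ember's profit: π_E = (455 - Q)q_E - (180q_E). Setting ∂π_E/∂q_E = 0: 275 - 2q_E - (q_B + q_Z) = 0.
Borealis's profit: π_B = (455 - Q)q_B - (59q_B). Setting ∂π_B/∂q_B = 0: 396 - 2q_B - (q_E + q_Z) = 0.
Zephyr's first-order condition: 333 - 2q_Z - (q_E + q_B) = 0.
Adding the 3 conditions: 1004 − 2Q − 2Q = 0, i.e. Q = 251.
Back-substituting: q_E = (275 − 251) = 24, q_B = (396 − 251) = 145, q_Z = (333 − 251) = 82.
Price P = 455 - 251 = 204.
Ember's profit: (204 - 180)·24 - 263 = 313.

313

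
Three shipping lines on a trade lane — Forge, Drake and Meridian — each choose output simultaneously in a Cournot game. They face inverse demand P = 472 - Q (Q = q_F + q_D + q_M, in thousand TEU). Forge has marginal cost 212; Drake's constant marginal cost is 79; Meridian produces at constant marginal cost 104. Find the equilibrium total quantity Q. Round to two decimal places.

Forge's profit: π_F = (472 - Q)q_F - (212q_F). Setting ∂π_F/∂q_F = 0: 260 - 2q_F - (q_D + q_M) = 0.
Drake's profit: π_D = (472 - Q)q_D - (79q_D). Setting ∂π_D/∂q_D = 0: 393 - 2q_D - (q_F + q_M) = 0.
Meridian's first-order condition: 368 - 2q_M - (q_F + q_D) = 0.
Adding the 3 first-order conditions: 1021 − 4Q = 0, so Q = 1021/4.
Back-substituting: q_F = (260 − 1021/4) = 19/4, q_D = (393 − 1021/4) = 551/4, q_M = (368 − 1021/4) = 451/4.
Total output Q = 19/4 + 551/4 + 451/4 = 1021/4.

255.25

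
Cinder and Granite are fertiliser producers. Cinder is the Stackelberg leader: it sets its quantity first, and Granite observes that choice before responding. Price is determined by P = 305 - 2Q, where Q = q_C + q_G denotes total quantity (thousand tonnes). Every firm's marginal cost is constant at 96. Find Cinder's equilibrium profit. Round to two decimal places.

2730.06

Solve by backward induction. Given q_C, the follower Granite maximises π_G = (305 - 2q_C - 2q_G)q_G - 96q_G.
∂π_G/∂q_G = 209 - 2q_C - 4q_G = 0 gives the reaction function q_G = (209 - 2q_C)/4.
The leader anticipates this reaction. Substituting into P = 305 - 2Q gives P = 401/2 - q_C, so π_C = (401/2 - q_C)q_C - 96q_C.
Maximising: ∂π_C/∂q_C = 209/2 - 2q_C = 0, giving q_C = 209/4.
Then q_G = (209 - 2·(209/4))/4 = 209/8.
Price P = 305 - 2·(627/8) = 593/4.
Cinder's profit: (593/4 - 96)·(209/4) = 2730.0625.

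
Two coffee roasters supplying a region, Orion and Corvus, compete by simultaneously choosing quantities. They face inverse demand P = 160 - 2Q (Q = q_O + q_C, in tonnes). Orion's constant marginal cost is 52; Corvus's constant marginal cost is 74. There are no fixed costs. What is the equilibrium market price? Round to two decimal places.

Orion's profit: π_O = (160 - 2Q)q_O - (52q_O). Setting ∂π_O/∂q_O = 0: 108 - 4q_O - 2(q_C) = 0.
Corvus's first-order condition: 86 - 4q_C - 2(q_O) = 0.
Rearranging gives the reaction functions q_O = (108 - 2q_C)/4 and q_C = (86 - 2q_O)/4.
Solving the pair: q_O = 65/3, q_C = 32/3.
Total output Q = 97/3, so price P = 160 - 2·(97/3) = 286/3.

95.33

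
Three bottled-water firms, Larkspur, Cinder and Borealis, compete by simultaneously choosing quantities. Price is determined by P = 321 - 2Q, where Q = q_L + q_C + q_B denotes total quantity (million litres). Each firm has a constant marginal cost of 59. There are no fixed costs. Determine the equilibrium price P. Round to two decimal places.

Each firm earns π_i = (321 - 2Q)q_i - 59q_i.
First-order condition (treating rivals' output as given): 262 - 4q_i - 2·Σ_{j≠i} q_j = 0.
With identical firms every q_j equals q_i, so Σ_{j≠i} q_j = 2q_i and 262 = 8q_i, giving q_i = 131/4.
Total output Q = 393/4, so price P = 321 - 2·(393/4) = 249/2.

124.50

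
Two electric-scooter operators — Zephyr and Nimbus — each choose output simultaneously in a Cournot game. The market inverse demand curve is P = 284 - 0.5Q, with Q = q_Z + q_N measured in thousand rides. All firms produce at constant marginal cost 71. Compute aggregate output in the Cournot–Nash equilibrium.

284

A representative firm's profit is π_i = q_i(284 - 0.5Q) - 71q_i.
Setting ∂π_i/∂q_i = 0 with rivals' quantities fixed: 213 - q_i - (1/2)q_j = 0.
With identical firms every q_j equals q_i, so q_j = q_i and 213 = (3/2)q_i, giving q_i = 142.
Total output Q = 142 + 142 = 284.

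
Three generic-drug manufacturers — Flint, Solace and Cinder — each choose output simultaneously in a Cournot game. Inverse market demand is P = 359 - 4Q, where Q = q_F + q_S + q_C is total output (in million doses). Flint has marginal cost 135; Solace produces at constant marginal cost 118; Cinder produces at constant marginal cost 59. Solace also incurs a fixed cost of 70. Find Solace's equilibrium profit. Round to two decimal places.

548.77

Flint's profit: π_F = (359 - 4Q)q_F - (135q_F). Setting ∂π_F/∂q_F = 0: 224 - 8q_F - 4(q_S + q_C) = 0.
Solace's profit: π_S = (359 - 4Q)q_S - (118q_S). Setting ∂π_S/∂q_S = 0: 241 - 8q_S - 4(q_F + q_C) = 0.
Cinder's profit: π_C = (359 - 4Q)q_C - (59q_C). Setting ∂π_C/∂q_C = 0: 300 - 8q_C - 4(q_F + q_S) = 0.
Adding the 3 first-order conditions: 765 − 16Q = 0, so Q = 765/16.
Back-substituting: q_F = (224 − 765/4)/4 = 131/16, q_S = (241 − 765/4)/4 = 199/16, q_C = (300 − 765/4)/4 = 435/16.
Price P = 359 - 4·(765/16) = 671/4.
Solace's profit: (671/4 - 118)·(199/16) - 70 = 548.7656.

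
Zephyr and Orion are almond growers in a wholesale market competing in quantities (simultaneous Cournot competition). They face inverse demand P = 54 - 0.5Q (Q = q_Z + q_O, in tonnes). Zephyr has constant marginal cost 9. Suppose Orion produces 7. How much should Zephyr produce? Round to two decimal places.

41.50

With the rival's output fixed at 7, Zephyr's profit is π_Z = (54 - (1/2)·7 - (1/2)q_Z)q_Z - (9q_Z) = (101/2 - (1/2)q_Z)q_Z - (9q_Z).
∂π_Z/∂q_Z = 83/2 - q_Z = 0, so q_Z = 83/2.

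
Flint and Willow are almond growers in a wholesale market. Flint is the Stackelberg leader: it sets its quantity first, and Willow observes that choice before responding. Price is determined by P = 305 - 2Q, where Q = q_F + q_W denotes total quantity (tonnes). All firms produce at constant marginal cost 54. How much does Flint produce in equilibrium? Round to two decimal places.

62.75

The follower Willow best-responds to any q_F: π_W = (305 - 2Q)q_W - 54q_W.
Follower FOC: 251 - 2q_F - 4q_W = 0, so q_W(q_F) = (251 - 2q_F)/4.
The leader anticipates this reaction. Substituting into P = 305 - 2Q gives P = 359/2 - q_F, so π_F = (359/2 - q_F)q_F - 54q_F.
Leader FOC: 251/2 - 2q_F = 0, so q_F = 251/4.
Then q_W = (251 - 2·(251/4))/4 = 251/8.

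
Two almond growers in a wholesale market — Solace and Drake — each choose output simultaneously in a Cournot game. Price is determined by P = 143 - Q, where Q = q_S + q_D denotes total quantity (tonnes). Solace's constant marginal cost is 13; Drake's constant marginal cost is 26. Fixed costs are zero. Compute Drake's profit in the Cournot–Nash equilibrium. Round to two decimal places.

1201.78

Solace's profit: π_S = (143 - Q)q_S - (13q_S). Setting ∂π_S/∂q_S = 0: 130 - 2q_S - (q_D) = 0.
Drake's first-order condition: 117 - 2q_D - (q_S) = 0.
Rearranging gives the reaction functions q_S = (130 - q_D)/2 and q_D = (117 - q_S)/2.
Substituting one into the other gives q_S = 143/3 and q_D = 104/3.
Price P = 143 - 247/3 = 182/3.
Drake's profit: (182/3 - 26)·(104/3) = 1201.7778.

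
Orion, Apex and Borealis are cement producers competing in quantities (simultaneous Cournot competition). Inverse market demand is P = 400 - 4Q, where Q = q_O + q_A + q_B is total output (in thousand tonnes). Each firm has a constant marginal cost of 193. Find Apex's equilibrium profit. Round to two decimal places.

669.52

Each firm earns π_i = (400 - 4Q)q_i - 193q_i.
First-order condition (treating rivals' output as given): 207 - 8q_i - 4·Σ_{j≠i} q_j = 0.
With identical firms every q_j equals q_i, so Σ_{j≠i} q_j = 2q_i and 207 = 16q_i, giving q_i = 207/16.
Price P = 400 - 4·(621/16) = 979/4.
Apex's profit: (979/4 - 193)·(207/16) = 669.5156.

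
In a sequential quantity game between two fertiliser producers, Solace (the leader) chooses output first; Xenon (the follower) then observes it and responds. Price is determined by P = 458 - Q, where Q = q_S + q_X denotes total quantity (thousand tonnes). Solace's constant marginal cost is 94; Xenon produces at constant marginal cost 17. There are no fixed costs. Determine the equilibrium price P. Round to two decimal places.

165.75

Solve by backward induction. Given q_S, the follower Xenon maximises π_X = (458 - q_S - q_X)q_X - 17q_X.
Follower FOC: 441 - q_S - 2q_X = 0, so q_X(q_S) = (441 - q_S)/2.
The leader anticipates this reaction. Substituting into P = 458 - Q gives P = 475/2 - (1/2)q_S, so π_S = (475/2 - (1/2)q_S)q_S - 94q_S.
The leader's first-order condition 287/2 - q_S = 0 yields q_S = 287/2.
Then q_X = (441 - 287/2)/2 = 595/4.
Total output Q = 1169/4, so price P = 458 - 1169/4 = 663/4.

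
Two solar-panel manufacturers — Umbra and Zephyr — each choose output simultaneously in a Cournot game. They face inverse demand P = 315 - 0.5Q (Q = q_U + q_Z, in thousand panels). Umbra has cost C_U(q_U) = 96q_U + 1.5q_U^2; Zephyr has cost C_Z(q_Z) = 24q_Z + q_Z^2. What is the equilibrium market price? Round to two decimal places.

Umbra's profit: π_U = (315 - 0.5Q)q_U - (96q_U + (3/2)q_U²). Setting ∂π_U/∂q_U = 0: 219 - 4q_U - (1/2)(q_Z) = 0.
Zephyr's first-order condition: 291 - 3q_Z - (1/2)(q_U) = 0.
Rearranging gives the reaction functions q_U = (219 - (1/2)q_Z)/4 and q_Z = (291 - (1/2)q_U)/3.
Solving the pair: q_U = 43.5319, q_Z = 89.7447.
Total output Q = 133.2766, so price P = 315 - (1/2)·133.2766 = 248.3617.

248.36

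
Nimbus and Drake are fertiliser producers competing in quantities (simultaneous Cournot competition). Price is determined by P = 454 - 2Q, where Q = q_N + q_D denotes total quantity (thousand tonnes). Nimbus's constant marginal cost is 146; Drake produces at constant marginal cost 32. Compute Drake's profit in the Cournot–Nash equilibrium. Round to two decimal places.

15960.89

Nimbus's profit: π_N = (454 - 2Q)q_N - (146q_N). Setting ∂π_N/∂q_N = 0: 308 - 4q_N - 2(q_D) = 0.
Drake's profit: π_D = (454 - 2Q)q_D - (32q_D). Setting ∂π_D/∂q_D = 0: 422 - 4q_D - 2(q_N) = 0.
Best responses: q_N = (308 - 2q_D)/4, q_D = (422 - 2q_N)/4.
Solving the pair: q_N = 97/3, q_D = 268/3.
Price P = 454 - 2·(365/3) = 632/3.
Drake's profit: (632/3 - 32)·(268/3) = 15960.8889.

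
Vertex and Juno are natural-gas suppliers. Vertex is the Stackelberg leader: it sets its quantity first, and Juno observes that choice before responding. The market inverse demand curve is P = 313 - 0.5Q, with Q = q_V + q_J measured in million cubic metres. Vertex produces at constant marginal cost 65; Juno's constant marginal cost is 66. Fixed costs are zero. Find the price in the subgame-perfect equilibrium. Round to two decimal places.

127.25

The follower Juno best-responds to any q_V: π_J = (313 - 0.5Q)q_J - 66q_J.
Setting the follower's marginal profit to zero, 247 - (1/2)q_V - q_J = 0, i.e. q_J = (247 - (1/2)q_V).
Vertex substitutes q_J(q_V) into its own profit: π_V = q_V(313 - (1/2)q_V - (247 - (1/2)q_V)/2) - 65q_V = (379/2 - (1/4)q_V)q_V - 65q_V.
The leader's first-order condition 249/2 - (1/2)q_V = 0 yields q_V = 249.
Then q_J = (247 - (1/2)·249) = 245/2.
Total output Q = 743/2, so price P = 313 - (1/2)·(743/2) = 509/4.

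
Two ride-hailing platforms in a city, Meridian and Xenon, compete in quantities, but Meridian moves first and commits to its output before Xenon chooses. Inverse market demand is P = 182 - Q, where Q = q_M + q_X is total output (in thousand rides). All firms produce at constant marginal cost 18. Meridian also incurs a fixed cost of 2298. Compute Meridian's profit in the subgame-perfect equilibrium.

Solve by backward induction. Given q_M, the follower Xenon maximises π_X = (182 - q_M - q_X)q_X - 18q_X.
Setting the follower's marginal profit to zero, 164 - q_M - 2q_X = 0, i.e. q_X = (164 - q_M)/2.
Meridian substitutes q_X(q_M) into its own profit: π_M = q_M(182 - q_M - (164 - q_M)/2) - 18q_M = (100 - (1/2)q_M)q_M - 18q_M.
Leader FOC: 82 - q_M = 0, so q_M = 82.
Then q_X = (164 - 82)/2 = 41.
Price P = 182 - 123 = 59.
Meridian's profit: (59 - 18)·82 - 2298 = 1064.

1064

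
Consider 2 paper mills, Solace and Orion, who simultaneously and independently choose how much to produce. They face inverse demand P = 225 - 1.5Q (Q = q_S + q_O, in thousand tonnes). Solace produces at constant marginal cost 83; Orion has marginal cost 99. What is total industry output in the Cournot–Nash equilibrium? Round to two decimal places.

Solace's profit: π_S = (225 - 1.5Q)q_S - (83q_S). Setting ∂π_S/∂q_S = 0: 142 - 3q_S - (3/2)(q_O) = 0.
Orion's profit: π_O = (225 - 1.5Q)q_O - (99q_O). Setting ∂π_O/∂q_O = 0: 126 - 3q_O - (3/2)(q_S) = 0.
So q_S = (142 - (3/2)q_O)/3 and q_O = (126 - (3/2)q_S)/3.
Substituting one into the other gives q_S = 316/9 and q_O = 220/9.
Total output Q = 316/9 + 220/9 = 536/9.

59.56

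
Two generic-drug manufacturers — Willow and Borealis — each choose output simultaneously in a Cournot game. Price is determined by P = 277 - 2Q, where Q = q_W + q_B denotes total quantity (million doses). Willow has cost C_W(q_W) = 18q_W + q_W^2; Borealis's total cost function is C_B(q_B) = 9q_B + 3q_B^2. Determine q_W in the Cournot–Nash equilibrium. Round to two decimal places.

36.68

Willow's profit: π_W = (277 - 2Q)q_W - (18q_W + q_W²). Setting ∂π_W/∂q_W = 0: 259 - 6q_W - 2(q_B) = 0.
Borealis's profit: π_B = (277 - 2Q)q_B - (9q_B + 3q_B²). Setting ∂π_B/∂q_B = 0: 268 - 10q_B - 2(q_W) = 0.
Rearranging gives the reaction functions q_W = (259 - 2q_B)/6 and q_B = (268 - 2q_W)/10.
Substituting one into the other gives q_W = 1027/28 and q_B = 545/28.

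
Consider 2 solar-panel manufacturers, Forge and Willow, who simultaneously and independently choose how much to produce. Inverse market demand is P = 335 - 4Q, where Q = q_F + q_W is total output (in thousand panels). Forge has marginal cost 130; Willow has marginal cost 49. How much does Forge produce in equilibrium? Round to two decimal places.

10.33

Forge's profit: π_F = (335 - 4Q)q_F - (130q_F). Setting ∂π_F/∂q_F = 0: 205 - 8q_F - 4(q_W) = 0.
Willow's profit: π_W = (335 - 4Q)q_W - (49q_W). Setting ∂π_W/∂q_W = 0: 286 - 8q_W - 4(q_F) = 0.
Rearranging gives the reaction functions q_F = (205 - 4q_W)/8 and q_W = (286 - 4q_F)/8.
Solving the pair: q_F = 31/3, q_W = 367/12.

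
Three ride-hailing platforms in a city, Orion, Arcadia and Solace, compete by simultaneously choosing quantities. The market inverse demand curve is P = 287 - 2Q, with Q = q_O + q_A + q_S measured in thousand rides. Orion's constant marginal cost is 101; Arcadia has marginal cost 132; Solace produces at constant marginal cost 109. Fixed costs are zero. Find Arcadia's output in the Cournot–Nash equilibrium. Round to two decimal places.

12.63

Orion's profit: π_O = (287 - 2Q)q_O - (101q_O). Setting ∂π_O/∂q_O = 0: 186 - 4q_O - 2(q_A + q_S) = 0.
Arcadia's first-order condition: 155 - 4q_A - 2(q_O + q_S) = 0.
Solace's first-order condition: 178 - 4q_S - 2(q_O + q_A) = 0.
Adding the 3 first-order conditions: 519 − 8Q = 0, so Q = 519/8.
Back-substituting: q_O = (186 − 519/4)/2 = 225/8, q_A = (155 − 519/4)/2 = 101/8, q_S = (178 − 519/4)/2 = 193/8.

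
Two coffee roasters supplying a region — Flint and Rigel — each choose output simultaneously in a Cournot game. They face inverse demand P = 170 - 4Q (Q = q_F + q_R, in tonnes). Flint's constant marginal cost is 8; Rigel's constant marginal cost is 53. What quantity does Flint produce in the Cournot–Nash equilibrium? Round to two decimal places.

17.25

Flint's profit: π_F = (170 - 4Q)q_F - (8q_F). Setting ∂π_F/∂q_F = 0: 162 - 8q_F - 4(q_R) = 0.
Rigel's first-order condition: 117 - 8q_R - 4(q_F) = 0.
Rearranging gives the reaction functions q_F = (162 - 4q_R)/8 and q_R = (117 - 4q_F)/8.
Substituting one into the other gives q_F = 69/4 and q_R = 6.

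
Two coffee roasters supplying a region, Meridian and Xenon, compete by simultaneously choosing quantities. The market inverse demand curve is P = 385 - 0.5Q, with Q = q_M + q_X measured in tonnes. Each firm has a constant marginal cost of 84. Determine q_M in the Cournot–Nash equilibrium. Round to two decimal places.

Each firm earns π_i = (385 - 0.5Q)q_i - 84q_i.
First-order condition (treating rivals' output as given): 301 - q_i - (1/2)q_j = 0.
With identical firms every q_j equals q_i, so q_j = q_i and 301 = (3/2)q_i, giving q_i = 602/3.

200.67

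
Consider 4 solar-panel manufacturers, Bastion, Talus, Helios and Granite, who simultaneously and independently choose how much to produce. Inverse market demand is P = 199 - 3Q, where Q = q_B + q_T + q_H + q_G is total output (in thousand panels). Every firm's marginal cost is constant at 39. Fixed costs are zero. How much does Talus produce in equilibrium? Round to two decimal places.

10.67

Each firm earns π_i = (199 - 3Q)q_i - 39q_i.
Setting ∂π_i/∂q_i = 0 with rivals' quantities fixed: 160 - 6q_i - 3·Σ_{j≠i} q_j = 0.
By symmetry each firm produces the same amount; substituting Σ_{j≠i} q_j = 3q_i yields q_i = 160/15 = 32/3.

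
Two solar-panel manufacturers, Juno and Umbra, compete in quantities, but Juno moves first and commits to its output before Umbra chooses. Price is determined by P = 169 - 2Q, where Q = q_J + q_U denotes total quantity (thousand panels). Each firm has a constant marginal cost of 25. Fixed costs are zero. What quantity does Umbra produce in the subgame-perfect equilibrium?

Solve by backward induction. Given q_J, the follower Umbra maximises π_U = (169 - 2q_J - 2q_U)q_U - 25q_U.
Follower FOC: 144 - 2q_J - 4q_U = 0, so q_U(q_J) = (144 - 2q_J)/4.
The leader anticipates this reaction. Substituting into P = 169 - 2Q gives P = 97 - q_J, so π_J = (97 - q_J)q_J - 25q_J.
The leader's first-order condition 72 - 2q_J = 0 yields q_J = 36.
Then q_U = (144 - 2·36)/4 = 18.

18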